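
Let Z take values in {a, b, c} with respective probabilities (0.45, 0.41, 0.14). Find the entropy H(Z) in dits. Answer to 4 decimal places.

H(Z) = −Σ p·log₁₀ p.
  −(0.45)·log₁₀(0.45) = 0.15605
  −(0.41)·log₁₀(0.41) = 0.15876
  −(0.14)·log₁₀(0.14) = 0.11954
Sum: 0.15605 + 0.15876 + 0.11954 = 0.4344 dits.

0.4344 dits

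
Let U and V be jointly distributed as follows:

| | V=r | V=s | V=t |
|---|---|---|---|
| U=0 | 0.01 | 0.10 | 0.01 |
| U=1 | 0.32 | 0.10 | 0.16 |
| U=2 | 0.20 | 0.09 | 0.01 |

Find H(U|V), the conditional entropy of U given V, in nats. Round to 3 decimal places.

Marginals: p(U) = (0.1200, 0.5800, 0.3000), p(V) = (0.5300, 0.2900, 0.1800).
H(U|V) = Σ p(V) · H(U|V=·).
  V=r: p=0.5300, H(U|V=r) = 0.7473
  V=s: p=0.2900, H(U|V=s) = 1.0974
  V=t: p=0.1800, H(U|V=t) = 0.4258
Weighted sum = 0.791 nats.

0.791 nats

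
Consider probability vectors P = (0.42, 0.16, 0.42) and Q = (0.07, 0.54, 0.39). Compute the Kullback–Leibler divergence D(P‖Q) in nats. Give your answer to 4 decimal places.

D(P‖Q) = Σ p·ln(p/q).
  0.42·ln(0.42/0.07) = 0.75254
  0.16·ln(0.16/0.54) = -0.19462
  0.42·ln(0.42/0.39) = 0.03113
D(P‖Q) = 0.5890 nats.

0.5890 nats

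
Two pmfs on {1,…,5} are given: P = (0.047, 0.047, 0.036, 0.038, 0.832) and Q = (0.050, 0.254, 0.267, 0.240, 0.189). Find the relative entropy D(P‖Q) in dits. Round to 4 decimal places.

0.4381 dits

D(P‖Q) = Σ p·log₁₀(p/q).
  0.047·log₁₀(0.047/0.050) = -0.00126
  0.047·log₁₀(0.047/0.254) = -0.03444
  0.036·log₁₀(0.036/0.267) = -0.03133
  0.038·log₁₀(0.038/0.240) = -0.03042
  0.832·log₁₀(0.832/0.189) = 0.53553
D(P‖Q) = 0.4381 dits.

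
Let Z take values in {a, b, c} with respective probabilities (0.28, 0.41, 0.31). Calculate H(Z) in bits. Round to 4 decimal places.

H(Z) = −Σ p·log₂ p.
  −(0.28)·log₂(0.28) = 0.51422
  −(0.41)·log₂(0.41) = 0.52738
  −(0.31)·log₂(0.31) = 0.52379
Sum: 0.51422 + 0.52738 + 0.52379 = 1.5654 bits.

1.5654 bits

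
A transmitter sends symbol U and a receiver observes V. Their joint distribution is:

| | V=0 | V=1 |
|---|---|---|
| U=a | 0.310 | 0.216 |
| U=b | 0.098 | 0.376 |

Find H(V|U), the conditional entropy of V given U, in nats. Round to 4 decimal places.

Chain rule: H(V|U) = H(U,V) − H(U).
Marginals: p(U) = (0.5260, 0.4740), p(V) = (0.4080, 0.5920).
H(U,V) = 1.2895 nats; H(U) = 0.6918 nats.
H(V|U) = 1.2895 − 0.6918 = 0.5977 nats.

0.5977 nats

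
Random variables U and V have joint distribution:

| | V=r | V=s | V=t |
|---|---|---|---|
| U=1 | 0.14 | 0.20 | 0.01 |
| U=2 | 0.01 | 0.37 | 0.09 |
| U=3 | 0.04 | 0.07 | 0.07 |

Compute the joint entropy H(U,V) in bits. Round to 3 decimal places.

2.561 bits

H(U,V) = −Σ p(x,y)·log₂ p(x,y) over all 9 cells.
  cell (1,r): −0.14·log₂0.14 = 0.3971
  cell (1,s): −0.20·log₂0.20 = 0.4644
  cell (1,t): −0.01·log₂0.01 = 0.0664
  cell (2,r): −0.01·log₂0.01 = 0.0664
  cell (2,s): −0.37·log₂0.37 = 0.5307
  cell (2,t): −0.09·log₂0.09 = 0.3127
  cell (3,r): −0.04·log₂0.04 = 0.1858
  cell (3,s): −0.07·log₂0.07 = 0.2686
  cell (3,t): −0.07·log₂0.07 = 0.2686
Sum = 2.561 bits.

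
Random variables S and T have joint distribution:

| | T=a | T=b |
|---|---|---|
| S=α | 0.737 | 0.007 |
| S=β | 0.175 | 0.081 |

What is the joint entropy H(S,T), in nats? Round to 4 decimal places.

0.7682 nats

H(S,T) = −Σ p(x,y)·ln p(x,y) over all 4 cells.
  cell (α,a): −0.737·ln0.737 = 0.22491
  cell (α,b): −0.007·ln0.007 = 0.03473
  cell (β,a): −0.175·ln0.175 = 0.30502
  cell (β,b): −0.081·ln0.081 = 0.20358
Sum = 0.7682 nats.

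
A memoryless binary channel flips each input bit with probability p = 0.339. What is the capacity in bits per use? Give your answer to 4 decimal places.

0.0761 bits

Binary symmetric channel: C = 1 − h₂(ε) where h₂ is the binary entropy function.
h₂(0.339) = −0.339·log₂0.339 − 0.661·log₂0.661 = 0.9239.
C = 1 − 0.9239 = 0.0761 bits per channel use.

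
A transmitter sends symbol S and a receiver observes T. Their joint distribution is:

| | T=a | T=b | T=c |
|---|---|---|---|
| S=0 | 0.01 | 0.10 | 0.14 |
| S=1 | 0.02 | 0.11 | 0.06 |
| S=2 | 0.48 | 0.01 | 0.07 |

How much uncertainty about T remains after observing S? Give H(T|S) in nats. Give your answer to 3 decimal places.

0.639 nats

Chain rule: H(T|S) = H(S,T) − H(S).
Marginals: p(S) = (0.2500, 0.1900, 0.5600), p(T) = (0.5100, 0.2200, 0.2700).
H(S,T) = 1.6259 nats; H(S) = 0.9868 nats.
H(T|S) = 1.6259 − 0.9868 = 0.639 nats.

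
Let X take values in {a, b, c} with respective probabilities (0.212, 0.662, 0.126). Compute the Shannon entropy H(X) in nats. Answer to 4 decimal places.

H(X) = −Σ p·ln p.
  −(0.212)·ln(0.212) = 0.32885
  −(0.662)·ln(0.662) = 0.27307
  −(0.126)·ln(0.126) = 0.26101
Sum: 0.32885 + 0.27307 + 0.26101 = 0.8629 nats.

0.8629 nats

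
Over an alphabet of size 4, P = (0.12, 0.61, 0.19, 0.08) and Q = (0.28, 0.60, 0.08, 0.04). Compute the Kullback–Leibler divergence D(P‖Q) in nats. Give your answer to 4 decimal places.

0.1282 nats

D(P‖Q) = Σ p·ln(p/q).
  0.12·ln(0.12/0.28) = -0.10168
  0.61·ln(0.61/0.60) = 0.01008
  0.19·ln(0.19/0.08) = 0.16435
  0.08·ln(0.08/0.04) = 0.05545
D(P‖Q) = 0.1282 nats.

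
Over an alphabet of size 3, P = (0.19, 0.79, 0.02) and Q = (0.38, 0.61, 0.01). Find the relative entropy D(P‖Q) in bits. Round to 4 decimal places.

0.1247 bits

D(P‖Q) = Σ p·log₂(p/q).
  0.19·log₂(0.19/0.38) = -0.19000
  0.79·log₂(0.79/0.61) = 0.29470
  0.02·log₂(0.02/0.01) = 0.02000
D(P‖Q) = 0.1247 bits.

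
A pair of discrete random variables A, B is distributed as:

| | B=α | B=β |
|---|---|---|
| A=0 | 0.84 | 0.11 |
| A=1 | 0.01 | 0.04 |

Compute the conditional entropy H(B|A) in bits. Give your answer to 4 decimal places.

0.5274 bits

Chain rule: H(B|A) = H(A,B) − H(A).
Marginals: p(A) = (0.9500, 0.0500), p(B) = (0.8500, 0.1500).
H(A,B) = 0.8138 bits; H(A) = 0.2864 bits.
H(B|A) = 0.8138 − 0.2864 = 0.5274 bits.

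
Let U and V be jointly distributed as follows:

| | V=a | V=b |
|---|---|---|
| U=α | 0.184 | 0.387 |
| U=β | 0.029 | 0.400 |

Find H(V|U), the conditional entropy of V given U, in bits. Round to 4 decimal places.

0.6709 bits

Marginals: p(U) = (0.5710, 0.4290), p(V) = (0.2130, 0.7870).
H(V|U) = Σ p(U) · H(V|U=·).
  U=α: p=0.5710, H(V|U=α) = 0.9068
  U=β: p=0.4290, H(V|U=β) = 0.3569
Weighted sum = 0.6709 bits.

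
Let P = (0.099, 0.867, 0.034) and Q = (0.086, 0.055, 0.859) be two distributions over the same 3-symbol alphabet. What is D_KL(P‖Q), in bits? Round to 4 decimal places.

3.3111 bits

D(P‖Q) = Σ p·log₂(p/q).
  0.099·log₂(0.099/0.086) = 0.02011
  0.867·log₂(0.867/0.055) = 3.44938
  0.034·log₂(0.034/0.859) = -0.15841
D(P‖Q) = 3.3111 bits.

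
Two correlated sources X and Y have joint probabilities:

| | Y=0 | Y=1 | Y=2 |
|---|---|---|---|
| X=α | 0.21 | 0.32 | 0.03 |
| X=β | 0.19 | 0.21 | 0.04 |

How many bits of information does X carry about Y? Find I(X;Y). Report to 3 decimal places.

0.008 bits

Marginals: p(X) = (0.5600, 0.4400), p(Y) = (0.4000, 0.5300, 0.0700).
I(X;Y) = H(X) + H(Y) − H(X,Y).
H(X) = 0.9896, H(Y) = 1.2828, H(X,Y) = 2.2644.
I(X;Y) = 0.9896 + 1.2828 − 2.2644 = 0.008 bits.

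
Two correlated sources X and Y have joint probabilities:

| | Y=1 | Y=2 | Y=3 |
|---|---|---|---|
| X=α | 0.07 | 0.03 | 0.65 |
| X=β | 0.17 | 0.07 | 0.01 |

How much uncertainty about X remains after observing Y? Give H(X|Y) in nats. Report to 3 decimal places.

Chain rule: H(X|Y) = H(X,Y) − H(Y).
Marginals: p(X) = (0.7500, 0.2500), p(Y) = (0.2400, 0.1000, 0.6600).
H(X,Y) = 1.1048 nats; H(Y) = 0.8470 nats.
H(X|Y) = 1.1048 − 0.8470 = 0.258 nats.

0.258 nats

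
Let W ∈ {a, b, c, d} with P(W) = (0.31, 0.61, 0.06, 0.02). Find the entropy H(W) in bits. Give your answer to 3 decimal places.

H(W) = −Σ p·log₂ p.
  −(0.31)·log₂(0.31) = 0.5238
  −(0.61)·log₂(0.61) = 0.4350
  −(0.06)·log₂(0.06) = 0.2435
  −(0.02)·log₂(0.02) = 0.1129
Sum: 0.5238 + 0.4350 + 0.2435 + 0.1129 = 1.315 bits.

1.315 bits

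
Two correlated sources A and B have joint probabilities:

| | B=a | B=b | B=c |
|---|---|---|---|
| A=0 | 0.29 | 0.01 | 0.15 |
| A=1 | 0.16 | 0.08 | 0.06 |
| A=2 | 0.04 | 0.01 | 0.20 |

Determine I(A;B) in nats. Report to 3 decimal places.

Marginals: p(A) = (0.4500, 0.3000, 0.2500), p(B) = (0.4900, 0.1000, 0.4100).
I(A;B) = Σ p(x,y)·ln[p(x,y)/(p(x)p(y))].
  (0,a): 0.29·ln(1.3152) = 0.0795
  (0,b): 0.01·ln(0.2222) = -0.0150
  (0,c): 0.15·ln(0.8130) = -0.0311
  (1,a): 0.16·ln(1.0884) = 0.0136
  (1,b): 0.08·ln(2.6667) = 0.0785
  (1,c): 0.06·ln(0.4878) = -0.0431
  (2,a): 0.04·ln(0.3265) = -0.0448
  (2,b): 0.01·ln(0.4000) = -0.0092
  (2,c): 0.20·ln(1.9512) = 0.1337
Sum = 0.162 nats.

0.162 nats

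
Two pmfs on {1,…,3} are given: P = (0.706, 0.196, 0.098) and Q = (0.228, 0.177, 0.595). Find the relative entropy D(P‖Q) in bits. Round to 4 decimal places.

D(P‖Q) = Σ p·log₂(p/q).
  0.706·log₂(0.706/0.228) = 1.15123
  0.196·log₂(0.196/0.177) = 0.02883
  0.098·log₂(0.098/0.595) = -0.25500
D(P‖Q) = 0.9251 bits.

0.9251 bits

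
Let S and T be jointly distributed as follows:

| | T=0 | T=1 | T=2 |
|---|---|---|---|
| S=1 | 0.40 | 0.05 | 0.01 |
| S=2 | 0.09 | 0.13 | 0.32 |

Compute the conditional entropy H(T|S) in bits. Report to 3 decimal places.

1.037 bits

Marginals: p(S) = (0.4600, 0.5400), p(T) = (0.4900, 0.1800, 0.3300).
H(T|S) = Σ p(S) · H(T|S=·).
  S=1: p=0.4600, H(T|S=1) = 0.6434
  S=2: p=0.5400, H(T|S=2) = 1.3728
Weighted sum = 1.037 bits.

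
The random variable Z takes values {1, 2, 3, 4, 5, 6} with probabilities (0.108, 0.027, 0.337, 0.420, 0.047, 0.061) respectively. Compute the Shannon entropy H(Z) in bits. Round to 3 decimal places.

H(Z) = −Σ p·log₂ p.
  −(0.108)·log₂(0.108) = 0.3468
  −(0.027)·log₂(0.027) = 0.1407
  −(0.337)·log₂(0.337) = 0.5288
  −(0.420)·log₂(0.420) = 0.5256
  −(0.047)·log₂(0.047) = 0.2073
  −(0.061)·log₂(0.061) = 0.2461
Sum: 0.3468 + 0.1407 + 0.5288 + 0.5256 + 0.2073 + 0.2461 = 1.995 bits.

1.995 bits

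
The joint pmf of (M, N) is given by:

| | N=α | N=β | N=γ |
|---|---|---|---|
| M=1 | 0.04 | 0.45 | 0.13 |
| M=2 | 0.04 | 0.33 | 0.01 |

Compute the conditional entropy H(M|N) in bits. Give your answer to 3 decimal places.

Marginals: p(M) = (0.6200, 0.3800), p(N) = (0.0800, 0.7800, 0.1400).
H(M|N) = Σ p(N) · H(M|N=·).
  N=α: p=0.0800, H(M|N=α) = 1.0000
  N=β: p=0.7800, H(M|N=β) = 0.9829
  N=γ: p=0.1400, H(M|N=γ) = 0.3712
Weighted sum = 0.899 bits.

0.899 bits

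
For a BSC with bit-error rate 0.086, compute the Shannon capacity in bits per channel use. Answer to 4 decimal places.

0.5770 bits

Binary symmetric channel: C = 1 − h₂(ε) where h₂ is the binary entropy function.
h₂(0.086) = −0.086·log₂0.086 − 0.914·log₂0.914 = 0.4230.
C = 1 − 0.4230 = 0.5770 bits per channel use.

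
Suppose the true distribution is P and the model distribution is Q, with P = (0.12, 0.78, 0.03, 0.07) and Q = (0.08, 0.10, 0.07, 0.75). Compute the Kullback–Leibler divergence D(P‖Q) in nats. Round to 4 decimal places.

D(P‖Q) = Σ p·ln(p/q).
  0.12·ln(0.12/0.08) = 0.04866
  0.78·ln(0.78/0.10) = 1.60222
  0.03·ln(0.03/0.07) = -0.02542
  0.07·ln(0.07/0.75) = -0.16601
D(P‖Q) = 1.4594 nats.

1.4594 nats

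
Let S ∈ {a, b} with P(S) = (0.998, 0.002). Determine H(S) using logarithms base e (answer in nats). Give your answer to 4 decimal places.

0.0144 nats

H(S) = −Σ p·ln p.
  −(0.998)·ln(0.998) = 0.00200
  −(0.002)·ln(0.002) = 0.01243
Sum: 0.00200 + 0.01243 = 0.0144 nats.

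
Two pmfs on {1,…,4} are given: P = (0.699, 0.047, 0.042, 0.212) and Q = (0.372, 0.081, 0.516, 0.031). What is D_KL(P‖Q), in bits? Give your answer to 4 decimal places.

D(P‖Q) = Σ p·log₂(p/q).
  0.699·log₂(0.699/0.372) = 0.63608
  0.047·log₂(0.047/0.081) = -0.03691
  0.042·log₂(0.042/0.516) = -0.15199
  0.212·log₂(0.212/0.031) = 0.58803
D(P‖Q) = 1.0352 bits.

1.0352 bits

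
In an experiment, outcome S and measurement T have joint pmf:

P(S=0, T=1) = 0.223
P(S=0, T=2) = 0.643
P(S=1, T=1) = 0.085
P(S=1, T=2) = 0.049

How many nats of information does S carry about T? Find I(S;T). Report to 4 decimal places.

0.0355 nats

Marginals: p(S) = (0.8660, 0.1340), p(T) = (0.3080, 0.6920).
I(S;T) = H(S) + H(T) − H(S,T).
H(S) = 0.3939, H(T) = 0.6175, H(S,T) = 0.9759.
I(S;T) = 0.3939 + 0.6175 − 0.9759 = 0.0355 nats.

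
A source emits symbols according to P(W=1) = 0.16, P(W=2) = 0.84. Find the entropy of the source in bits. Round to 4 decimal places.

0.6343 bits

H(W) = −Σ p·log₂ p.
  −(0.16)·log₂(0.16) = 0.42302
  −(0.84)·log₂(0.84) = 0.21129
Sum: 0.42302 + 0.21129 = 0.6343 bits.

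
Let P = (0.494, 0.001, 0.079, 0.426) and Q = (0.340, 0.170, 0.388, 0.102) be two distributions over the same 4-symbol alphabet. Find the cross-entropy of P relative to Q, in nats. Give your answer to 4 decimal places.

1.5820 nats

H(P,Q) = −Σ p·ln q.
  −0.494·ln(0.340) = 0.53293
  −0.001·ln(0.170) = 0.00177
  −0.079·ln(0.388) = 0.07479
  −0.426·ln(0.102) = 0.97247
H(P,Q) = 1.5820 nats.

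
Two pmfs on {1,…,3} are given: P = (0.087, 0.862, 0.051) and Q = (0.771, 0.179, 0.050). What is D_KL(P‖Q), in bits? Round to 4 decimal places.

1.6824 bits

D(P‖Q) = Σ p·log₂(p/q).
  0.087·log₂(0.087/0.771) = -0.27384
  0.862·log₂(0.862/0.179) = 1.95478
  0.051·log₂(0.051/0.050) = 0.00146
D(P‖Q) = 1.6824 bits.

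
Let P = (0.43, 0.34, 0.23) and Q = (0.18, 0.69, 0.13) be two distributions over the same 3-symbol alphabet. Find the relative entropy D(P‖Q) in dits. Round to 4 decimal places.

0.1151 dits

D(P‖Q) = Σ p·log₁₀(p/q).
  0.43·log₁₀(0.43/0.18) = 0.16262
  0.34·log₁₀(0.34/0.69) = -0.10451
  0.23·log₁₀(0.23/0.13) = 0.05699
D(P‖Q) = 0.1151 dits.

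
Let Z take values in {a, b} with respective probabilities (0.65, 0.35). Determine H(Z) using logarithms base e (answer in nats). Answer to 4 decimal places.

H(Z) = −Σ p·ln p.
  −(0.65)·ln(0.65) = 0.28001
  −(0.35)·ln(0.35) = 0.36744
Sum: 0.28001 + 0.36744 = 0.6474 nats.

0.6474 nats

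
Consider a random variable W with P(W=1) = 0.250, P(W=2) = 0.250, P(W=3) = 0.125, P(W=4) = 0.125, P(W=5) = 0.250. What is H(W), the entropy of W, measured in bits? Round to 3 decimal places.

H(W) = −Σ p·log₂ p.
  −(0.250)·log₂(0.250) = 0.5000
  −(0.250)·log₂(0.250) = 0.5000
  −(0.125)·log₂(0.125) = 0.3750
  −(0.125)·log₂(0.125) = 0.3750
  −(0.250)·log₂(0.250) = 0.5000
Sum: 0.5000 + 0.5000 + 0.3750 + 0.3750 + 0.5000 = 2.250 bits.

2.250 bits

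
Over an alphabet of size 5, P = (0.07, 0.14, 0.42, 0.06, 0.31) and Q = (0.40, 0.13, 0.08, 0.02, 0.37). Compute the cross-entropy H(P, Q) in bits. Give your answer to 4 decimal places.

2.8183 bits

H(P,Q) = −Σ p·log₂ q.
  −0.07·log₂(0.40) = 0.09253
  −0.14·log₂(0.13) = 0.41208
  −0.42·log₂(0.08) = 1.53042
  −0.06·log₂(0.02) = 0.33863
  −0.31·log₂(0.37) = 0.44466
H(P,Q) = 2.8183 bits.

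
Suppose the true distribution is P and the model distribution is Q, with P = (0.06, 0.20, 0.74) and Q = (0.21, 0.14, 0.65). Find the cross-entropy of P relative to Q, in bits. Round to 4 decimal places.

1.1623 bits

H(P,Q) = −Σ p·log₂ q.
  −0.06·log₂(0.21) = 0.13509
  −0.20·log₂(0.14) = 0.56730
  −0.74·log₂(0.65) = 0.45990
H(P,Q) = 1.1623 bits.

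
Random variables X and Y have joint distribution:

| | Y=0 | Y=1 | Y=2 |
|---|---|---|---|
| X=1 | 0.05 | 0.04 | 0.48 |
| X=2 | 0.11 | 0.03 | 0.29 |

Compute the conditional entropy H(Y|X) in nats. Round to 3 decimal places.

Chain rule: H(Y|X) = H(X,Y) − H(X).
Marginals: p(X) = (0.5700, 0.4300), p(Y) = (0.1600, 0.0700, 0.7700).
H(X,Y) = 1.3378 nats; H(X) = 0.6833 nats.
H(Y|X) = 1.3378 − 0.6833 = 0.655 nats.

0.655 nats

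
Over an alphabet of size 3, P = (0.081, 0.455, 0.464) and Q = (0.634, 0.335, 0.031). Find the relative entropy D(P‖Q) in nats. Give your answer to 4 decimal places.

D(P‖Q) = Σ p·ln(p/q).
  0.081·ln(0.081/0.634) = -0.16667
  0.455·ln(0.455/0.335) = 0.13931
  0.464·ln(0.464/0.031) = 1.25554
D(P‖Q) = 1.2282 nats.

1.2282 nats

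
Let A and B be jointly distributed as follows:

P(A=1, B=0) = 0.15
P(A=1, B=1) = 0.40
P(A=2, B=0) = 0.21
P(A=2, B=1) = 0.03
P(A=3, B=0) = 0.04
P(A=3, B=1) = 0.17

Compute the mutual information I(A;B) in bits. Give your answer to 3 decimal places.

0.228 bits

Marginals: p(A) = (0.5500, 0.2400, 0.2100), p(B) = (0.4000, 0.6000).
I(A;B) = Σ p(x,y)·log₂[p(x,y)/(p(x)p(y))].
  (1,0): 0.15·log₂(0.6818) = -0.0829
  (1,1): 0.40·log₂(1.2121) = 0.1110
  (2,0): 0.21·log₂(2.1875) = 0.2371
  (2,1): 0.03·log₂(0.2083) = -0.0679
  (3,0): 0.04·log₂(0.4762) = -0.0428
  (3,1): 0.17·log₂(1.3492) = 0.0735
Sum = 0.228 bits.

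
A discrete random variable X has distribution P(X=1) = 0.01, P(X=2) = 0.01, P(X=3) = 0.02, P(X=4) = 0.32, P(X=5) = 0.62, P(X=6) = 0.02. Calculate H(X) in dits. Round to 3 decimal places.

0.395 dits

H(X) = −Σ p·log₁₀ p.
  −(0.01)·log₁₀(0.01) = 0.0200
  −(0.01)·log₁₀(0.01) = 0.0200
  −(0.02)·log₁₀(0.02) = 0.0340
  −(0.32)·log₁₀(0.32) = 0.1584
  −(0.62)·log₁₀(0.62) = 0.1287
  −(0.02)·log₁₀(0.02) = 0.0340
Sum: 0.0200 + 0.0200 + 0.0340 + 0.1584 + 0.1287 + 0.0340 = 0.395 dits.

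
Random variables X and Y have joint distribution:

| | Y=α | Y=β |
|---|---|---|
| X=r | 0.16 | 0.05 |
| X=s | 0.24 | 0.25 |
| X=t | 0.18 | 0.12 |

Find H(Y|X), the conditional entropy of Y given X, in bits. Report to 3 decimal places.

Marginals: p(X) = (0.2100, 0.4900, 0.3000), p(Y) = (0.5800, 0.4200).
H(Y|X) = Σ p(X) · H(Y|X=·).
  X=r: p=0.2100, H(Y|X=r) = 0.7919
  X=s: p=0.4900, H(Y|X=s) = 0.9997
  X=t: p=0.3000, H(Y|X=t) = 0.9710
Weighted sum = 0.947 bits.

0.947 bits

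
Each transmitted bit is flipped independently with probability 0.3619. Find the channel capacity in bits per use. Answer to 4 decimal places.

0.0558 bits

Binary symmetric channel: C = 1 − h₂(ε) where h₂ is the binary entropy function.
h₂(0.3619) = −0.3619·log₂0.3619 − 0.6381·log₂0.6381 = 0.9442.
C = 1 − 0.9442 = 0.0558 bits per channel use.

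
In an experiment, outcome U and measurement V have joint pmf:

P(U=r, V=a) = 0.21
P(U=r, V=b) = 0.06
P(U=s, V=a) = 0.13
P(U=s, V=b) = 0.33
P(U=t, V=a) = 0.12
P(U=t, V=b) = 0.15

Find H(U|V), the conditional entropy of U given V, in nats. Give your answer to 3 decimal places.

0.977 nats

Chain rule: H(U|V) = H(U,V) − H(V).
Marginals: p(U) = (0.2700, 0.4600, 0.2700), p(V) = (0.4600, 0.5400).
H(U,V) = 1.6666 nats; H(V) = 0.6899 nats.
H(U|V) = 1.6666 − 0.6899 = 0.977 nats.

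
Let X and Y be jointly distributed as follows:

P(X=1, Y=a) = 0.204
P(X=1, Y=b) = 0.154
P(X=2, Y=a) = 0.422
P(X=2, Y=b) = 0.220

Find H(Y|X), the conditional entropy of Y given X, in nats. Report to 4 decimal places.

0.6573 nats

Marginals: p(X) = (0.3580, 0.6420), p(Y) = (0.6260, 0.3740).
H(Y|X) = Σ p(X) · H(Y|X=·).
  X=1: p=0.3580, H(Y|X=1) = 0.6834
  X=2: p=0.6420, H(Y|X=2) = 0.6428
Weighted sum = 0.6573 nats.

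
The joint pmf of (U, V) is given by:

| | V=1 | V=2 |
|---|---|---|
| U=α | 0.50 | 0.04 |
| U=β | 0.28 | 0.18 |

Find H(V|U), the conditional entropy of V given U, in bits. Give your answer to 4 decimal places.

Marginals: p(U) = (0.5400, 0.4600), p(V) = (0.7800, 0.2200).
H(V|U) = Σ p(U) · H(V|U=·).
  U=α: p=0.5400, H(V|U=α) = 0.3809
  U=β: p=0.4600, H(V|U=β) = 0.9656
Weighted sum = 0.6499 bits.

0.6499 bits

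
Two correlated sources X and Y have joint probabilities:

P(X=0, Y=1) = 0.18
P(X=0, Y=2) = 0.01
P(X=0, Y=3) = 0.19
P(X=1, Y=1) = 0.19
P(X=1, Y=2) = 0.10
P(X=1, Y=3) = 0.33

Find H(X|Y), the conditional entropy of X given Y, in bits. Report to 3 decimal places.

0.911 bits

Chain rule: H(X|Y) = H(X,Y) − H(Y).
Marginals: p(X) = (0.3800, 0.6200), p(Y) = (0.3700, 0.1100, 0.5200).
H(X,Y) = 2.2822 bits; H(Y) = 1.3716 bits.
H(X|Y) = 2.2822 − 1.3716 = 0.911 bits.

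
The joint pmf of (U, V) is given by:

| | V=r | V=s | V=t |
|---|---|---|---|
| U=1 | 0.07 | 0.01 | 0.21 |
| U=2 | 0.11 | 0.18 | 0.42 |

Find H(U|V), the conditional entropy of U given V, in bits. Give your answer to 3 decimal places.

0.809 bits

Chain rule: H(U|V) = H(U,V) − H(V).
Marginals: p(U) = (0.2900, 0.7100), p(V) = (0.1800, 0.1900, 0.6300).
H(U,V) = 2.1291 bits; H(V) = 1.3205 bits.
H(U|V) = 2.1291 − 1.3205 = 0.809 bits.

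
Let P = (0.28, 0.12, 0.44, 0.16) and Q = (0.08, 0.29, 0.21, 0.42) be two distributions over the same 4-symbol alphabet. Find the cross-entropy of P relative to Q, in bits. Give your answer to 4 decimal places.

H(P,Q) = −Σ p·log₂ q.
  −0.28·log₂(0.08) = 1.02028
  −0.12·log₂(0.29) = 0.21431
  −0.44·log₂(0.21) = 0.99068
  −0.16·log₂(0.42) = 0.20025
H(P,Q) = 2.4255 bits.

2.4255 bits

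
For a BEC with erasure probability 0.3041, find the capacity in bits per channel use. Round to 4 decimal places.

Binary erasure channel: capacity C = 1 − ε.
C = 1 − 0.3041 = 0.6959 bits per channel use.

0.6959 bits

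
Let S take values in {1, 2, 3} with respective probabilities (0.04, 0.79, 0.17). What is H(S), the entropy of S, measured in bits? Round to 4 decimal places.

H(S) = −Σ p·log₂ p.
  −(0.04)·log₂(0.04) = 0.18575
  −(0.79)·log₂(0.79) = 0.26866
  −(0.17)·log₂(0.17) = 0.43459
Sum: 0.18575 + 0.26866 + 0.43459 = 0.8890 bits.

0.8890 bits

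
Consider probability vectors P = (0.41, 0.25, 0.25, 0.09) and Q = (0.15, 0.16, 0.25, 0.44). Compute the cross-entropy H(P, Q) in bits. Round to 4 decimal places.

2.3897 bits

H(P,Q) = −Σ p·log₂ q.
  −0.41·log₂(0.15) = 1.12216
  −0.25·log₂(0.16) = 0.66096
  −0.25·log₂(0.25) = 0.50000
  −0.09·log₂(0.44) = 0.10660
H(P,Q) = 2.3897 bits.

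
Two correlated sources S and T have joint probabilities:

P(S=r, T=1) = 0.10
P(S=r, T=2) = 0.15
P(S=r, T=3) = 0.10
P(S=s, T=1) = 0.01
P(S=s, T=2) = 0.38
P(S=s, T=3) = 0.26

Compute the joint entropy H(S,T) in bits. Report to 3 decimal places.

2.177 bits

H(S,T) = −Σ p(x,y)·log₂ p(x,y) over all 6 cells.
  cell (r,1): −0.10·log₂0.10 = 0.3322
  cell (r,2): −0.15·log₂0.15 = 0.4105
  cell (r,3): −0.10·log₂0.10 = 0.3322
  cell (s,1): −0.01·log₂0.01 = 0.0664
  cell (s,2): −0.38·log₂0.38 = 0.5305
  cell (s,3): −0.26·log₂0.26 = 0.5053
Sum = 2.177 bits.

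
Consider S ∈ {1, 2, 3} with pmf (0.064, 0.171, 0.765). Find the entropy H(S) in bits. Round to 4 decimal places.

0.9852 bits

H(S) = −Σ p·log₂ p.
  −(0.064)·log₂(0.064) = 0.25381
  −(0.171)·log₂(0.171) = 0.43570
  −(0.765)·log₂(0.765) = 0.29565
Sum: 0.25381 + 0.43570 + 0.29565 = 0.9852 bits.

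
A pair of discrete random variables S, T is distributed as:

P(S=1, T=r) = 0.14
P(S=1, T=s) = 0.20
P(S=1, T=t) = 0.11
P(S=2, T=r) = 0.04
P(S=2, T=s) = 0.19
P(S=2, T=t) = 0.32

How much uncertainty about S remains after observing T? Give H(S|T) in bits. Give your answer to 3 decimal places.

Chain rule: H(S|T) = H(S,T) − H(T).
Marginals: p(S) = (0.4500, 0.5500), p(T) = (0.1800, 0.3900, 0.4300).
H(S,T) = 2.3788 bits; H(T) = 1.4987 bits.
H(S|T) = 2.3788 − 1.4987 = 0.880 bits.

0.880 bits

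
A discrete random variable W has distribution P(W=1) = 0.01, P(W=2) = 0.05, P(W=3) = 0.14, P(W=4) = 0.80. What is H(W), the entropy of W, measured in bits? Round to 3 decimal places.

H(W) = −Σ p·log₂ p.
  −(0.01)·log₂(0.01) = 0.0664
  −(0.05)·log₂(0.05) = 0.2161
  −(0.14)·log₂(0.14) = 0.3971
  −(0.80)·log₂(0.80) = 0.2575
Sum: 0.0664 + 0.2161 + 0.3971 + 0.2575 = 0.937 bits.

0.937 bits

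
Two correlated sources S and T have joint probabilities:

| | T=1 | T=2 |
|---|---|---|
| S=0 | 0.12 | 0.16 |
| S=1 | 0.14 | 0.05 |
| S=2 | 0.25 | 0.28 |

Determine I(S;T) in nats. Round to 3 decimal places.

0.026 nats

Marginals: p(S) = (0.2800, 0.1900, 0.5300), p(T) = (0.5100, 0.4900).
I(S;T) = H(S) + H(T) − H(S,T).
H(S) = 1.0085, H(T) = 0.6929, H(S,T) = 1.6757.
I(S;T) = 1.0085 + 0.6929 − 1.6757 = 0.026 nats.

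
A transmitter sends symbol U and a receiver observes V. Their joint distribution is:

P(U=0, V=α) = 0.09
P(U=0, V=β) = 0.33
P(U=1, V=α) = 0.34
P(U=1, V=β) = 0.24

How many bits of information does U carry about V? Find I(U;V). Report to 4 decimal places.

0.1035 bits

Marginals: p(U) = (0.4200, 0.5800), p(V) = (0.4300, 0.5700).
I(U;V) = Σ p(x,y)·log₂[p(x,y)/(p(x)p(y))].
  (0,α): 0.09·log₂(0.4983) = -0.09043
  (0,β): 0.33·log₂(1.3784) = 0.15280
  (1,α): 0.34·log₂(1.3633) = 0.15200
  (1,β): 0.24·log₂(0.7260) = -0.11089
Sum = 0.1035 bits.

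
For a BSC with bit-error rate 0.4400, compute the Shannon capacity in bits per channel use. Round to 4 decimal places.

Binary symmetric channel: C = 1 − h₂(ε) where h₂ is the binary entropy function.
h₂(0.4400) = −0.4400·log₂0.4400 − 0.5600·log₂0.5600 = 0.9896.
C = 1 − 0.9896 = 0.0104 bits per channel use.

0.0104 bits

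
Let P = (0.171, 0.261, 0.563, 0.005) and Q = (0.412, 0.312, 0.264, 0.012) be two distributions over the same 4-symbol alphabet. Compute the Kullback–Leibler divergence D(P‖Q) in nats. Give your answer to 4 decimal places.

D(P‖Q) = Σ p·ln(p/q).
  0.171·ln(0.171/0.412) = -0.15037
  0.261·ln(0.261/0.312) = -0.04658
  0.563·ln(0.563/0.264) = 0.42638
  0.005·ln(0.005/0.012) = -0.00438
D(P‖Q) = 0.2250 nats.

0.2250 nats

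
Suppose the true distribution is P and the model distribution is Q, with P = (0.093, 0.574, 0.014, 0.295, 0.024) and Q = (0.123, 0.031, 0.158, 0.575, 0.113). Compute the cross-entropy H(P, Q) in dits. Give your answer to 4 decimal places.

1.0554 dits

H(P,Q) = −Σ p·log₁₀ q.
  −0.093·log₁₀(0.123) = 0.08464
  −0.574·log₁₀(0.031) = 0.86596
  −0.014·log₁₀(0.158) = 0.01122
  −0.295·log₁₀(0.575) = 0.07090
  −0.024·log₁₀(0.113) = 0.02273
H(P,Q) = 1.0554 dits.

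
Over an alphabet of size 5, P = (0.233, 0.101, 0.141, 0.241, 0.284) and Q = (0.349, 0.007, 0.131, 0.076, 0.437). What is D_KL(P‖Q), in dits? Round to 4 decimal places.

D(P‖Q) = Σ p·log₁₀(p/q).
  0.233·log₁₀(0.233/0.349) = -0.04088
  0.101·log₁₀(0.101/0.007) = 0.11708
  0.141·log₁₀(0.141/0.131) = 0.00450
  0.241·log₁₀(0.241/0.076) = 0.12079
  0.284·log₁₀(0.284/0.437) = -0.05315
D(P‖Q) = 0.1483 dits.

0.1483 dits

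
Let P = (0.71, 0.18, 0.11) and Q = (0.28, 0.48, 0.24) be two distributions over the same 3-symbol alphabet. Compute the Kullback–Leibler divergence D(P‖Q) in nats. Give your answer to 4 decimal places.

0.3983 nats

D(P‖Q) = Σ p·ln(p/q).
  0.71·ln(0.71/0.28) = 0.66064
  0.18·ln(0.18/0.48) = -0.17655
  0.11·ln(0.11/0.24) = -0.08582
D(P‖Q) = 0.3983 nats.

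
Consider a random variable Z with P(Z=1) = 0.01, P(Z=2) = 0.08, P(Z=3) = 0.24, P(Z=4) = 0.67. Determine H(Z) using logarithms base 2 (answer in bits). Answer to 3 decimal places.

1.239 bits

H(Z) = −Σ p·log₂ p.
  −(0.01)·log₂(0.01) = 0.0664
  −(0.08)·log₂(0.08) = 0.2915
  −(0.24)·log₂(0.24) = 0.4941
  −(0.67)·log₂(0.67) = 0.3871
Sum: 0.0664 + 0.2915 + 0.4941 + 0.3871 = 1.239 bits.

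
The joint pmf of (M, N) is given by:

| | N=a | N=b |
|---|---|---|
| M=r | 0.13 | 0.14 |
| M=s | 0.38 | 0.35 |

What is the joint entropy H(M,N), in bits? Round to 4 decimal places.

H(M,N) = −Σ p(x,y)·log₂ p(x,y) over all 4 cells.
  cell (r,a): −0.13·log₂0.13 = 0.38264
  cell (r,b): −0.14·log₂0.14 = 0.39711
  cell (s,a): −0.38·log₂0.38 = 0.53045
  cell (s,b): −0.35·log₂0.35 = 0.53010
Sum = 1.8403 bits.

1.8403 bits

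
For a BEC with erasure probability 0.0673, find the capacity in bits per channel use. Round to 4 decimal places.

0.9327 bits

Binary erasure channel: capacity C = 1 − ε.
C = 1 − 0.0673 = 0.9327 bits per channel use.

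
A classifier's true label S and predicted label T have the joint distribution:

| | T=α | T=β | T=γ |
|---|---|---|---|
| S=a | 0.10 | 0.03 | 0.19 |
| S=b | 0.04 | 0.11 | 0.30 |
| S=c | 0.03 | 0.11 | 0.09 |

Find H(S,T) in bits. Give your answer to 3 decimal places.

2.811 bits

H(S,T) = −Σ p(x,y)·log₂ p(x,y) over all 9 cells.
  cell (a,α): −0.10·log₂0.10 = 0.3322
  cell (a,β): −0.03·log₂0.03 = 0.1518
  cell (a,γ): −0.19·log₂0.19 = 0.4552
  cell (b,α): −0.04·log₂0.04 = 0.1858
  cell (b,β): −0.11·log₂0.11 = 0.3503
  cell (b,γ): −0.30·log₂0.30 = 0.5211
  cell (c,α): −0.03·log₂0.03 = 0.1518
  cell (c,β): −0.11·log₂0.11 = 0.3503
  cell (c,γ): −0.09·log₂0.09 = 0.3127
Sum = 2.811 bits.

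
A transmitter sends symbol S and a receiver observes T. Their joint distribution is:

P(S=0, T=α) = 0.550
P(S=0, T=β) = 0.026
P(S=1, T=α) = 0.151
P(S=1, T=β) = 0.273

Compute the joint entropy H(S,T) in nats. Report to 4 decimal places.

1.0636 nats

H(S,T) = −Σ p(x,y)·ln p(x,y) over all 4 cells.
  cell (0,α): −0.550·ln0.550 = 0.32881
  cell (0,β): −0.026·ln0.026 = 0.09489
  cell (1,α): −0.151·ln0.151 = 0.28546
  cell (1,β): −0.273·ln0.273 = 0.35443
Sum = 1.0636 nats.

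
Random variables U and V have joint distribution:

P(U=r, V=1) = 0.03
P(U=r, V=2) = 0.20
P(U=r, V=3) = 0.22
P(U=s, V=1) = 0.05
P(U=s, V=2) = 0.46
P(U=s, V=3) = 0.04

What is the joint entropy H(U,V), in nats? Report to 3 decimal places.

H(U,V) = −Σ p(x,y)·ln p(x,y) over all 6 cells.
  cell (r,1): −0.03·ln0.03 = 0.1052
  cell (r,2): −0.20·ln0.20 = 0.3219
  cell (r,3): −0.22·ln0.22 = 0.3331
  cell (s,1): −0.05·ln0.05 = 0.1498
  cell (s,2): −0.46·ln0.46 = 0.3572
  cell (s,3): −0.04·ln0.04 = 0.1288
Sum = 1.396 nats.

1.396 nats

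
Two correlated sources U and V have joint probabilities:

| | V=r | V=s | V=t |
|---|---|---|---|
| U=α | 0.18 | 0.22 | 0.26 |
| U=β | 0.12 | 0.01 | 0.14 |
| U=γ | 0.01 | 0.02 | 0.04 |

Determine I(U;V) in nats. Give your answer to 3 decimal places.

Marginals: p(U) = (0.6600, 0.2700, 0.0700), p(V) = (0.3100, 0.2500, 0.4400).
I(U;V) = H(U) + H(V) − H(U,V).
H(U) = 0.8139, H(V) = 1.0709, H(U,V) = 1.8208.
I(U;V) = 0.8139 + 1.0709 − 1.8208 = 0.064 nats.

0.064 nats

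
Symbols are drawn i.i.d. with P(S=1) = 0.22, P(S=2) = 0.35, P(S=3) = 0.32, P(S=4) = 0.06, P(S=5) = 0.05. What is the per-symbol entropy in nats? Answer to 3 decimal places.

1.384 nats

H(S) = −Σ p·ln p.
  −(0.22)·ln(0.22) = 0.3331
  −(0.35)·ln(0.35) = 0.3674
  −(0.32)·ln(0.32) = 0.3646
  −(0.06)·ln(0.06) = 0.1688
  −(0.05)·ln(0.05) = 0.1498
Sum: 0.3331 + 0.3674 + 0.3646 + 0.1688 + 0.1498 = 1.384 nats.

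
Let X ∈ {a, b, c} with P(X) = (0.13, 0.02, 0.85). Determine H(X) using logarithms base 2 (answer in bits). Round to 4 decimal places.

H(X) = −Σ p·log₂ p.
  −(0.13)·log₂(0.13) = 0.38264
  −(0.02)·log₂(0.02) = 0.11288
  −(0.85)·log₂(0.85) = 0.19930
Sum: 0.38264 + 0.11288 + 0.19930 = 0.6948 bits.

0.6948 bits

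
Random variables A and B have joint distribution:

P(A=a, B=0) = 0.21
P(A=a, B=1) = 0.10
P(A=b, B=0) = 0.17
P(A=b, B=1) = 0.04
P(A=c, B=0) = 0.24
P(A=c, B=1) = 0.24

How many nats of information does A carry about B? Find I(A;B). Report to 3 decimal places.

Marginals: p(A) = (0.3100, 0.2100, 0.4800), p(B) = (0.6200, 0.3800).
I(A;B) = Σ p(x,y)·ln[p(x,y)/(p(x)p(y))].
  (a,0): 0.21·ln(1.0926) = 0.0186
  (a,1): 0.10·ln(0.8489) = -0.0164
  (b,0): 0.17·ln(1.3057) = 0.0453
  (b,1): 0.04·ln(0.5013) = -0.0276
  (c,0): 0.24·ln(0.8065) = -0.0516
  (c,1): 0.24·ln(1.3158) = 0.0659
Sum = 0.034 nats.

0.034 nats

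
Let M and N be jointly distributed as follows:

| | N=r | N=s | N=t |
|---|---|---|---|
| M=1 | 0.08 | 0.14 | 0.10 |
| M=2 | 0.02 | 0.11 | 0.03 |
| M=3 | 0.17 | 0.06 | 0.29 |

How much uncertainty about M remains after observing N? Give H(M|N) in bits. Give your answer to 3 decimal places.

1.272 bits

Chain rule: H(M|N) = H(M,N) − H(N).
Marginals: p(M) = (0.3200, 0.1600, 0.5200), p(N) = (0.2700, 0.3100, 0.4200).
H(M,N) = 2.8318 bits; H(N) = 1.5595 bits.
H(M|N) = 2.8318 − 1.5595 = 1.272 bits.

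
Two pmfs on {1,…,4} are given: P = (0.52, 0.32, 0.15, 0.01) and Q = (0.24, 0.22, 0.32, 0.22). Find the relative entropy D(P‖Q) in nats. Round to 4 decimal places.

0.3774 nats

D(P‖Q) = Σ p·ln(p/q).
  0.52·ln(0.52/0.24) = 0.40206
  0.32·ln(0.32/0.22) = 0.11990
  0.15·ln(0.15/0.32) = -0.11365
  0.01·ln(0.01/0.22) = -0.03091
D(P‖Q) = 0.3774 nats.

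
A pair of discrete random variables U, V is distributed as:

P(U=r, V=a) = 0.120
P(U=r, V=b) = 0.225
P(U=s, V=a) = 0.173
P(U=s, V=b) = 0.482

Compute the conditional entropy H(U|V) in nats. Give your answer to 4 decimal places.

Chain rule: H(U|V) = H(U,V) − H(V).
Marginals: p(U) = (0.3450, 0.6550), p(V) = (0.2930, 0.7070).
H(U,V) = 1.2453 nats; H(V) = 0.6048 nats.
H(U|V) = 1.2453 − 0.6048 = 0.6405 nats.

0.6405 nats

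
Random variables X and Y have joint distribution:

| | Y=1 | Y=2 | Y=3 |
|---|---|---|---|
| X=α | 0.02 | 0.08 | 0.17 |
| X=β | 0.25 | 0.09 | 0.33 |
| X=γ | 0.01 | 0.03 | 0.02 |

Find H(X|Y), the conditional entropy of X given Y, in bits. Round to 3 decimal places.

Marginals: p(X) = (0.2700, 0.6700, 0.0600), p(Y) = (0.2800, 0.2000, 0.5200).
H(X|Y) = Σ p(Y) · H(X|Y=·).
  Y=1: p=0.2800, H(X|Y=1) = 0.5896
  Y=2: p=0.2000, H(X|Y=2) = 1.4577
  Y=3: p=0.5200, H(X|Y=3) = 1.1244
Weighted sum = 1.041 bits.

1.041 bits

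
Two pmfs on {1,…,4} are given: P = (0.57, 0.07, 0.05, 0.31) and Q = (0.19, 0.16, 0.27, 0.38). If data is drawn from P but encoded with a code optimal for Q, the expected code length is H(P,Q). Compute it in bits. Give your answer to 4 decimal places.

2.0779 bits

H(P,Q) = −Σ p·log₂ q.
  −0.57·log₂(0.19) = 1.36568
  −0.07·log₂(0.16) = 0.18507
  −0.05·log₂(0.27) = 0.09445
  −0.31·log₂(0.38) = 0.43274
H(P,Q) = 2.0779 bits.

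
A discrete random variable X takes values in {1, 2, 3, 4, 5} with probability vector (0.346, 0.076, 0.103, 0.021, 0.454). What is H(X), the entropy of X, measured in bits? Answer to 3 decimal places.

H(X) = −Σ p·log₂ p.
  −(0.346)·log₂(0.346) = 0.5298
  −(0.076)·log₂(0.076) = 0.2826
  −(0.103)·log₂(0.103) = 0.3378
  −(0.021)·log₂(0.021) = 0.1170
  −(0.454)·log₂(0.454) = 0.5172
Sum: 0.5298 + 0.2826 + 0.3378 + 0.1170 + 0.5172 = 1.784 bits.

1.784 bits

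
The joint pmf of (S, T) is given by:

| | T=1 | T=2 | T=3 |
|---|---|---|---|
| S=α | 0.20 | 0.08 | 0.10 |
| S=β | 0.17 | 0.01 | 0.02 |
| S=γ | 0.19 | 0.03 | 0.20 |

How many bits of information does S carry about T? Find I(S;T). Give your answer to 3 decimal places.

0.109 bits

Marginals: p(S) = (0.3800, 0.2000, 0.4200), p(T) = (0.5600, 0.1200, 0.3200).
I(S;T) = H(S) + H(T) − H(S,T).
H(S) = 1.5205, H(T) = 1.3615, H(S,T) = 2.7734.
I(S;T) = 1.5205 + 1.3615 − 2.7734 = 0.109 bits.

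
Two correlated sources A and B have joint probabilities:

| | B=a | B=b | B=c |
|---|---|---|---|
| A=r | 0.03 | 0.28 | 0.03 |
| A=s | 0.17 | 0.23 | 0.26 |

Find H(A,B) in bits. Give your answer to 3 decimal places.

H(A,B) = −Σ p(x,y)·log₂ p(x,y) over all 6 cells.
  cell (r,a): −0.03·log₂0.03 = 0.1518
  cell (r,b): −0.28·log₂0.28 = 0.5142
  cell (r,c): −0.03·log₂0.03 = 0.1518
  cell (s,a): −0.17·log₂0.17 = 0.4346
  cell (s,b): −0.23·log₂0.23 = 0.4877
  cell (s,c): −0.26·log₂0.26 = 0.5053
Sum = 2.245 bits.

2.245 bits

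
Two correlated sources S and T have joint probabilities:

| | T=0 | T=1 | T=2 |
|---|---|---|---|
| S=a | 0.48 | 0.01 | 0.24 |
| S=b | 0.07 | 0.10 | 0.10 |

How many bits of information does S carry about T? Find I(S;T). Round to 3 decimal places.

Marginals: p(S) = (0.7300, 0.2700), p(T) = (0.5500, 0.1100, 0.3400).
I(S;T) = H(S) + H(T) − H(S,T).
H(S) = 0.8415, H(T) = 1.3538, H(S,T) = 2.0018.
I(S;T) = 0.8415 + 1.3538 − 2.0018 = 0.194 bits.

0.194 bits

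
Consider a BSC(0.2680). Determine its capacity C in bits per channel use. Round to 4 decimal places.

Binary symmetric channel: C = 1 − h₂(ε) where h₂ is the binary entropy function.
h₂(0.2680) = −0.2680·log₂0.2680 − 0.7320·log₂0.7320 = 0.8386.
C = 1 − 0.8386 = 0.1614 bits per channel use.

0.1614 bits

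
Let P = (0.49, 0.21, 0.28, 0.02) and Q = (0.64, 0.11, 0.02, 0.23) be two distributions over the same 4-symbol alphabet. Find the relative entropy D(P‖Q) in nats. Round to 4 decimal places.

0.6950 nats

D(P‖Q) = Σ p·ln(p/q).
  0.49·ln(0.49/0.64) = -0.13086
  0.21·ln(0.21/0.11) = 0.13579
  0.28·ln(0.28/0.02) = 0.73894
  0.02·ln(0.02/0.23) = -0.04885
D(P‖Q) = 0.6950 nats.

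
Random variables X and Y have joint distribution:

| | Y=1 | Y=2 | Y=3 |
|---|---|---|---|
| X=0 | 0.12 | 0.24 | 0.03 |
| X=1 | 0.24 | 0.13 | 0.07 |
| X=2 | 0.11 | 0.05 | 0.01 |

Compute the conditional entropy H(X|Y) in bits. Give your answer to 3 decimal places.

Marginals: p(X) = (0.3900, 0.4400, 0.1700), p(Y) = (0.4700, 0.4200, 0.1100).
H(X|Y) = Σ p(Y) · H(X|Y=·).
  Y=1: p=0.4700, H(X|Y=1) = 1.4884
  Y=2: p=0.4200, H(X|Y=2) = 1.3505
  Y=3: p=0.1100, H(X|Y=3) = 1.2407
Weighted sum = 1.403 bits.

1.403 bits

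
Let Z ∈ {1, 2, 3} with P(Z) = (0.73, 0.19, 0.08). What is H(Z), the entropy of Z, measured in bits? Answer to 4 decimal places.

H(Z) = −Σ p·log₂ p.
  −(0.73)·log₂(0.73) = 0.33144
  −(0.19)·log₂(0.19) = 0.45523
  −(0.08)·log₂(0.08) = 0.29151
Sum: 0.33144 + 0.45523 + 0.29151 = 1.0782 bits.

1.0782 bits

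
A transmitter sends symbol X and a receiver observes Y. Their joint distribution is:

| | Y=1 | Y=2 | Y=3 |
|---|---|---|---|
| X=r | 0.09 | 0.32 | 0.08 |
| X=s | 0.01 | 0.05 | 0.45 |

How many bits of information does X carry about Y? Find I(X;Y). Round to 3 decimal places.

Marginals: p(X) = (0.4900, 0.5100), p(Y) = (0.1000, 0.3700, 0.5300).
I(X;Y) = Σ p(x,y)·log₂[p(x,y)/(p(x)p(y))].
  (r,1): 0.09·log₂(1.8367) = 0.0789
  (r,2): 0.32·log₂(1.7650) = 0.2623
  (r,3): 0.08·log₂(0.3080) = -0.1359
  (s,1): 0.01·log₂(0.1961) = -0.0235
  (s,2): 0.05·log₂(0.2650) = -0.0958
  (s,3): 0.45·log₂(1.6648) = 0.3309
Sum = 0.417 bits.

0.417 bits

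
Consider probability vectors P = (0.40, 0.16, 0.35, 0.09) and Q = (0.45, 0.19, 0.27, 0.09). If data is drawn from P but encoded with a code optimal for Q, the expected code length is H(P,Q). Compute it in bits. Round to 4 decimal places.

H(P,Q) = −Σ p·log₂ q.
  −0.40·log₂(0.45) = 0.46080
  −0.16·log₂(0.19) = 0.38335
  −0.35·log₂(0.27) = 0.66114
  −0.09·log₂(0.09) = 0.31265
H(P,Q) = 1.8179 bits.

1.8179 bits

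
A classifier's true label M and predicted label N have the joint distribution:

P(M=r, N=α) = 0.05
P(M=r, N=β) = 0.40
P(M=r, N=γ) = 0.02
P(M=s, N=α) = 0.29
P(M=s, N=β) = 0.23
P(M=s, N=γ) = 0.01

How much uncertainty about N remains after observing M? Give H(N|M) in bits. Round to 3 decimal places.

Marginals: p(M) = (0.4700, 0.5300), p(N) = (0.3400, 0.6300, 0.0300).
H(N|M) = Σ p(M) · H(N|M=·).
  M=r: p=0.4700, H(N|M=r) = 0.7357
  M=s: p=0.5300, H(N|M=s) = 1.1067
Weighted sum = 0.932 bits.

0.932 bits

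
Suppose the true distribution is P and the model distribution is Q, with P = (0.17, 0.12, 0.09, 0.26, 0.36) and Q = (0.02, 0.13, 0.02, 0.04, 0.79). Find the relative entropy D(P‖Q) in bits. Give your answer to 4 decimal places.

D(P‖Q) = Σ p·log₂(p/q).
  0.17·log₂(0.17/0.02) = 0.52487
  0.12·log₂(0.12/0.13) = -0.01386
  0.09·log₂(0.09/0.02) = 0.19529
  0.26·log₂(0.26/0.04) = 0.70211
  0.36·log₂(0.36/0.79) = -0.40819
D(P‖Q) = 1.0002 bits.

1.0002 bits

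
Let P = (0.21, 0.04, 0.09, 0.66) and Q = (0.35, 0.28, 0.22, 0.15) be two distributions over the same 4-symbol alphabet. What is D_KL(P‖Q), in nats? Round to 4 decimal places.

0.7123 nats

D(P‖Q) = Σ p·ln(p/q).
  0.21·ln(0.21/0.35) = -0.10727
  0.04·ln(0.04/0.28) = -0.07784
  0.09·ln(0.09/0.22) = -0.08044
  0.66·ln(0.66/0.15) = 0.97786
D(P‖Q) = 0.7123 nats.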